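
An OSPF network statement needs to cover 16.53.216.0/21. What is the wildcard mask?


Subnet mask: 255.255.248.0
Wildcard = 255.255.255.255 - subnet mask
255 - 255 = 0
255 - 255 = 0
255 - 248 = 7
255 - 0 = 255
Wildcard: 0.0.7.255


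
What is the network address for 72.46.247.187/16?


IP:   01001000.00101110.11110111.10111011
Mask: 11111111.11111111.00000000.00000000
AND operation:
Net:  01001000.00101110.00000000.00000000
Network: 72.46.0.0/16


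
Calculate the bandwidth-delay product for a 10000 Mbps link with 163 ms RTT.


BDP = bandwidth * RTT
= 10000 Mbps * 163 ms
= 10000 * 1e6 * 163 / 1000 bits
= 1630000000 bits
= 203750000 bytes
= 198974.6094 KB
BDP = 1630000000 bits (203750000 bytes)


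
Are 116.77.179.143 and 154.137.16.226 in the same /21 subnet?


Mask: 255.255.248.0
116.77.179.143 AND mask = 116.77.176.0
154.137.16.226 AND mask = 154.137.16.0
No, different subnets (116.77.176.0 vs 154.137.16.0)


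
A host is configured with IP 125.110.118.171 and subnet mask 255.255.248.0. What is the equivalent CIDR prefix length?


Binary: 11111111.11111111.11111000.00000000
Count leading 1s
Prefix: /21


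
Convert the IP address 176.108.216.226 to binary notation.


176 = 10110000
108 = 01101100
216 = 11011000
226 = 11100010
Binary: 10110000.01101100.11011000.11100010


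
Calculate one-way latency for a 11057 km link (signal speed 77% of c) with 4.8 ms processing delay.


Speed = 0.77 * 3e5 km/s = 231000 km/s
Propagation delay = 11057 / 231000 = 0.0479 s = 47.8658 ms
Processing delay = 4.8 ms
Total one-way latency = 52.6658 ms


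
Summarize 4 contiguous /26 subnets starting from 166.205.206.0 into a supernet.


Original prefix: /26
Number of subnets: 4 = 2^2
New prefix = 26 - 2 = 24
Supernet: 166.205.206.0/24


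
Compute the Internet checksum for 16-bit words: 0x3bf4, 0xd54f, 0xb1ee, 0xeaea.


Sum all words (with carry folding):
+ 0x3bf4 = 0x3bf4
+ 0xd54f = 0x1144
+ 0xb1ee = 0xc332
+ 0xeaea = 0xae1d
One's complement: ~0xae1d
Checksum = 0x51e2


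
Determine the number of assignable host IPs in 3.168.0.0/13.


Host bits = 32 - 13 = 19
Total addresses = 2^19 = 524288
Usable = total - 2 (network and broadcast)
Usable hosts: 524286


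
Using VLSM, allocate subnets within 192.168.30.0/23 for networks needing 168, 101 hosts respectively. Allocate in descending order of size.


168 hosts -> /24 (254 usable): 192.168.30.0/24
101 hosts -> /25 (126 usable): 192.168.31.0/25
Allocation: 192.168.30.0/24 (168 hosts, 254 usable); 192.168.31.0/25 (101 hosts, 126 usable)


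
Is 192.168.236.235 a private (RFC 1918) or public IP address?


RFC 1918 private ranges:
  10.0.0.0/8 (10.0.0.0 - 10.255.255.255)
  172.16.0.0/12 (172.16.0.0 - 172.31.255.255)
  192.168.0.0/16 (192.168.0.0 - 192.168.255.255)
Private (in 192.168.0.0/16)


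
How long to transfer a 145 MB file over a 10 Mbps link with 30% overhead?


Effective throughput = 10 * (1 - 30/100) = 7 Mbps
File size in Mb = 145 * 8 = 1160 Mb
Time = 1160 / 7
Time = 165.7143 seconds


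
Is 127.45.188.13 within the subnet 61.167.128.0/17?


Subnet network: 61.167.128.0
Test IP AND mask: 127.45.128.0
No, 127.45.188.13 is not in 61.167.128.0/17


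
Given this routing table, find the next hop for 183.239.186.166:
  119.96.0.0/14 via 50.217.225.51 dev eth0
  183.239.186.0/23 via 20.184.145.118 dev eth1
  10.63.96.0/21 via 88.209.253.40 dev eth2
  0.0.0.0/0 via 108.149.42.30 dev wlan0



Longest prefix match for 183.239.186.166:
  /14 119.96.0.0: no
  /23 183.239.186.0: MATCH
  /21 10.63.96.0: no
  /0 0.0.0.0: MATCH
Selected: next-hop 20.184.145.118 via eth1 (matched /23)


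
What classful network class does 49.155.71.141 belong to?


First octet: 49
Binary: 00110001
0xxxxxxx -> Class A (1-126)
Class A, default mask 255.0.0.0 (/8)


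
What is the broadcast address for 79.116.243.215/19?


Network: 79.116.224.0/19
Host bits = 13
Set all host bits to 1:
Broadcast: 79.116.255.255


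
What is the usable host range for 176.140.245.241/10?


Network: 176.128.0.0
Broadcast: 176.191.255.255
First usable = network + 1
Last usable = broadcast - 1
Range: 176.128.0.1 to 176.191.255.254


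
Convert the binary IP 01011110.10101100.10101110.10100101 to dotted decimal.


01011110 = 94
10101100 = 172
10101110 = 174
10100101 = 165
IP: 94.172.174.165


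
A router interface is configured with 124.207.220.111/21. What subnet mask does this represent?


/21 means 21 network bits, 11 host bits
Binary: 11111111111111111111100000000000
Mask: 255.255.248.0


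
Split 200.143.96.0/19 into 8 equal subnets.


New prefix = 19 + 3 = 22
Each subnet has 1024 addresses
  200.143.96.0/22
  200.143.100.0/22
  200.143.104.0/22
  200.143.108.0/22
  200.143.112.0/22
  200.143.116.0/22
  200.143.120.0/22
  200.143.124.0/22
Subnets: 200.143.96.0/22, 200.143.100.0/22, 200.143.104.0/22, 200.143.108.0/22, 200.143.112.0/22, 200.143.116.0/22, 200.143.120.0/22, 200.143.124.0/22


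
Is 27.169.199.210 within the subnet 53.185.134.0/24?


Subnet network: 53.185.134.0
Test IP AND mask: 27.169.199.0
No, 27.169.199.210 is not in 53.185.134.0/24


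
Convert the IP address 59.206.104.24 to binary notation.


59 = 00111011
206 = 11001110
104 = 01101000
24 = 00011000
Binary: 00111011.11001110.01101000.00011000


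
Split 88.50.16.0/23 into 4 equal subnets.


New prefix = 23 + 2 = 25
Each subnet has 128 addresses
  88.50.16.0/25
  88.50.16.128/25
  88.50.17.0/25
  88.50.17.128/25
Subnets: 88.50.16.0/25, 88.50.16.128/25, 88.50.17.0/25, 88.50.17.128/25


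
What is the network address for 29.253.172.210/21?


IP:   00011101.11111101.10101100.11010010
Mask: 11111111.11111111.11111000.00000000
AND operation:
Net:  00011101.11111101.10101000.00000000
Network: 29.253.168.0/21


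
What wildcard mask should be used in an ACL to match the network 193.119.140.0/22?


Subnet mask: 255.255.252.0
Wildcard = 255.255.255.255 - subnet mask
255 - 255 = 0
255 - 255 = 0
255 - 252 = 3
255 - 0 = 255
Wildcard: 0.0.3.255


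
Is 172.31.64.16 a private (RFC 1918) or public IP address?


RFC 1918 private ranges:
  10.0.0.0/8 (10.0.0.0 - 10.255.255.255)
  172.16.0.0/12 (172.16.0.0 - 172.31.255.255)
  192.168.0.0/16 (192.168.0.0 - 192.168.255.255)
Private (in 172.16.0.0/12)


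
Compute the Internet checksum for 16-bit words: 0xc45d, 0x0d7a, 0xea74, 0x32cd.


Sum all words (with carry folding):
+ 0xc45d = 0xc45d
+ 0x0d7a = 0xd1d7
+ 0xea74 = 0xbc4c
+ 0x32cd = 0xef19
One's complement: ~0xef19
Checksum = 0x10e6


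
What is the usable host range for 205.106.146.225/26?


Network: 205.106.146.192
Broadcast: 205.106.146.255
First usable = network + 1
Last usable = broadcast - 1
Range: 205.106.146.193 to 205.106.146.254


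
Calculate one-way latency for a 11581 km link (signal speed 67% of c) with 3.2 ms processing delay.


Speed = 0.67 * 3e5 km/s = 201000 km/s
Propagation delay = 11581 / 201000 = 0.0576 s = 57.6169 ms
Processing delay = 3.2 ms
Total one-way latency = 60.8169 ms


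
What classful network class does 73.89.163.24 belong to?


First octet: 73
Binary: 01001001
0xxxxxxx -> Class A (1-126)
Class A, default mask 255.0.0.0 (/8)


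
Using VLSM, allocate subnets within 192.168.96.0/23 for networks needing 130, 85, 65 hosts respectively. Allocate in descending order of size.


130 hosts -> /24 (254 usable): 192.168.96.0/24
85 hosts -> /25 (126 usable): 192.168.97.0/25
65 hosts -> /25 (126 usable): 192.168.97.128/25
Allocation: 192.168.96.0/24 (130 hosts, 254 usable); 192.168.97.0/25 (85 hosts, 126 usable); 192.168.97.128/25 (65 hosts, 126 usable)


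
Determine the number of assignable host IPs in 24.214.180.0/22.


Host bits = 32 - 22 = 10
Total addresses = 2^10 = 1024
Usable = total - 2 (network and broadcast)
Usable hosts: 1022


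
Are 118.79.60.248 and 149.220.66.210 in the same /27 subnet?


Mask: 255.255.255.224
118.79.60.248 AND mask = 118.79.60.224
149.220.66.210 AND mask = 149.220.66.192
No, different subnets (118.79.60.224 vs 149.220.66.192)


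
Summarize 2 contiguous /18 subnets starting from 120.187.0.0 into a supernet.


Original prefix: /18
Number of subnets: 2 = 2^1
New prefix = 18 - 1 = 17
Supernet: 120.187.0.0/17


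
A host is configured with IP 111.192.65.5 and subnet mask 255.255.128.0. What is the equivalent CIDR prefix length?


Binary: 11111111.11111111.10000000.00000000
Count leading 1s
Prefix: /17


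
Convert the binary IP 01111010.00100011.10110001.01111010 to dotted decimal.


01111010 = 122
00100011 = 35
10110001 = 177
01111010 = 122
IP: 122.35.177.122


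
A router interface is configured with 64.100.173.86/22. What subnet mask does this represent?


/22 means 22 network bits, 10 host bits
Binary: 11111111111111111111110000000000
Mask: 255.255.252.0


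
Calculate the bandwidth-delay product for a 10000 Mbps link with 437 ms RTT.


BDP = bandwidth * RTT
= 10000 Mbps * 437 ms
= 10000 * 1e6 * 437 / 1000 bits
= 4370000000 bits
= 546250000 bytes
= 533447.2656 KB
BDP = 4370000000 bits (546250000 bytes)


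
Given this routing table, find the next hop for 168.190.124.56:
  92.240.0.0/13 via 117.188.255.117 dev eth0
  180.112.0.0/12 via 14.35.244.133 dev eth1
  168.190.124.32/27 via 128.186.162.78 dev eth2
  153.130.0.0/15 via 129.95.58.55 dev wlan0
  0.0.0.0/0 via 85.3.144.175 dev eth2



Longest prefix match for 168.190.124.56:
  /13 92.240.0.0: no
  /12 180.112.0.0: no
  /27 168.190.124.32: MATCH
  /15 153.130.0.0: no
  /0 0.0.0.0: MATCH
Selected: next-hop 128.186.162.78 via eth2 (matched /27)


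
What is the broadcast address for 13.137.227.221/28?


Network: 13.137.227.208/28
Host bits = 4
Set all host bits to 1:
Broadcast: 13.137.227.223


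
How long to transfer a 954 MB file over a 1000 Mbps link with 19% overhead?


Effective throughput = 1000 * (1 - 19/100) = 810 Mbps
File size in Mb = 954 * 8 = 7632 Mb
Time = 7632 / 810
Time = 9.4222 seconds


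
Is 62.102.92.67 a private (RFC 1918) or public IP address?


RFC 1918 private ranges:
  10.0.0.0/8 (10.0.0.0 - 10.255.255.255)
  172.16.0.0/12 (172.16.0.0 - 172.31.255.255)
  192.168.0.0/16 (192.168.0.0 - 192.168.255.255)
Public (not in any RFC 1918 range)


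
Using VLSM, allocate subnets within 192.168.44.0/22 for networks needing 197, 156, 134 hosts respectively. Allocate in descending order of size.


197 hosts -> /24 (254 usable): 192.168.44.0/24
156 hosts -> /24 (254 usable): 192.168.45.0/24
134 hosts -> /24 (254 usable): 192.168.46.0/24
Allocation: 192.168.44.0/24 (197 hosts, 254 usable); 192.168.45.0/24 (156 hosts, 254 usable); 192.168.46.0/24 (134 hosts, 254 usable)


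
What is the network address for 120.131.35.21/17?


IP:   01111000.10000011.00100011.00010101
Mask: 11111111.11111111.10000000.00000000
AND operation:
Net:  01111000.10000011.00000000.00000000
Network: 120.131.0.0/17


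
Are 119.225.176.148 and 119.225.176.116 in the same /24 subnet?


Mask: 255.255.255.0
119.225.176.148 AND mask = 119.225.176.0
119.225.176.116 AND mask = 119.225.176.0
Yes, same subnet (119.225.176.0)


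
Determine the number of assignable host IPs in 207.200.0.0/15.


Host bits = 32 - 15 = 17
Total addresses = 2^17 = 131072
Usable = total - 2 (network and broadcast)
Usable hosts: 131070


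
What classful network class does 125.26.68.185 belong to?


First octet: 125
Binary: 01111101
0xxxxxxx -> Class A (1-126)
Class A, default mask 255.0.0.0 (/8)


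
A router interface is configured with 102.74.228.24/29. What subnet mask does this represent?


/29 means 29 network bits, 3 host bits
Binary: 11111111111111111111111111111000
Mask: 255.255.255.248


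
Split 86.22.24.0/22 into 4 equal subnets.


New prefix = 22 + 2 = 24
Each subnet has 256 addresses
  86.22.24.0/24
  86.22.25.0/24
  86.22.26.0/24
  86.22.27.0/24
Subnets: 86.22.24.0/24, 86.22.25.0/24, 86.22.26.0/24, 86.22.27.0/24


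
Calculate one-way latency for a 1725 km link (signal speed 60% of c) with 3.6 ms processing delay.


Speed = 0.6 * 3e5 km/s = 180000 km/s
Propagation delay = 1725 / 180000 = 0.0096 s = 9.5833 ms
Processing delay = 3.6 ms
Total one-way latency = 13.1833 ms


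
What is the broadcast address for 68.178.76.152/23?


Network: 68.178.76.0/23
Host bits = 9
Set all host bits to 1:
Broadcast: 68.178.77.255


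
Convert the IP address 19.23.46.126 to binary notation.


19 = 00010011
23 = 00010111
46 = 00101110
126 = 01111110
Binary: 00010011.00010111.00101110.01111110


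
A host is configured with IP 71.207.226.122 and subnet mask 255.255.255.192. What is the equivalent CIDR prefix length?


Binary: 11111111.11111111.11111111.11000000
Count leading 1s
Prefix: /26


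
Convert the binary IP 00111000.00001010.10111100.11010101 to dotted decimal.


00111000 = 56
00001010 = 10
10111100 = 188
11010101 = 213
IP: 56.10.188.213


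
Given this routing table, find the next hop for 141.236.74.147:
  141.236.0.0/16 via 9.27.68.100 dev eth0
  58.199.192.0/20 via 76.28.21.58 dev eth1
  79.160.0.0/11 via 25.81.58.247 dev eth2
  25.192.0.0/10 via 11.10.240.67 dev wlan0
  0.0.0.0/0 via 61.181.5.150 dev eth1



Longest prefix match for 141.236.74.147:
  /16 141.236.0.0: MATCH
  /20 58.199.192.0: no
  /11 79.160.0.0: no
  /10 25.192.0.0: no
  /0 0.0.0.0: MATCH
Selected: next-hop 9.27.68.100 via eth0 (matched /16)


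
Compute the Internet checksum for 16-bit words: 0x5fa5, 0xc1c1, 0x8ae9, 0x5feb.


Sum all words (with carry folding):
+ 0x5fa5 = 0x5fa5
+ 0xc1c1 = 0x2167
+ 0x8ae9 = 0xac50
+ 0x5feb = 0x0c3c
One's complement: ~0x0c3c
Checksum = 0xf3c3


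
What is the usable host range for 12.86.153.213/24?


Network: 12.86.153.0
Broadcast: 12.86.153.255
First usable = network + 1
Last usable = broadcast - 1
Range: 12.86.153.1 to 12.86.153.254


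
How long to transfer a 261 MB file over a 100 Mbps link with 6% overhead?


Effective throughput = 100 * (1 - 6/100) = 94 Mbps
File size in Mb = 261 * 8 = 2088 Mb
Time = 2088 / 94
Time = 22.2128 seconds


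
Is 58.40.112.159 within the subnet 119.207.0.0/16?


Subnet network: 119.207.0.0
Test IP AND mask: 58.40.0.0
No, 58.40.112.159 is not in 119.207.0.0/16


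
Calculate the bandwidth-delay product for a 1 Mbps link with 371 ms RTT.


BDP = bandwidth * RTT
= 1 Mbps * 371 ms
= 1 * 1e6 * 371 / 1000 bits
= 371000 bits
= 46375 bytes
= 45.2881 KB
BDP = 371000 bits (46375 bytes)


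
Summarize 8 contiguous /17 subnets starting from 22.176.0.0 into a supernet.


Original prefix: /17
Number of subnets: 8 = 2^3
New prefix = 17 - 3 = 14
Supernet: 22.176.0.0/14


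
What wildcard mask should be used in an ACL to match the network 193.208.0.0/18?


Subnet mask: 255.255.192.0
Wildcard = 255.255.255.255 - subnet mask
255 - 255 = 0
255 - 255 = 0
255 - 192 = 63
255 - 0 = 255
Wildcard: 0.0.63.255


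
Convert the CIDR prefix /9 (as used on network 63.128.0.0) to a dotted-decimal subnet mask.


/9 means 9 network bits, 23 host bits
Binary: 11111111100000000000000000000000
Mask: 255.128.0.0


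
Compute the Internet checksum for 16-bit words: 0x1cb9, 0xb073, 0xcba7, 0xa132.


Sum all words (with carry folding):
+ 0x1cb9 = 0x1cb9
+ 0xb073 = 0xcd2c
+ 0xcba7 = 0x98d4
+ 0xa132 = 0x3a07
One's complement: ~0x3a07
Checksum = 0xc5f8


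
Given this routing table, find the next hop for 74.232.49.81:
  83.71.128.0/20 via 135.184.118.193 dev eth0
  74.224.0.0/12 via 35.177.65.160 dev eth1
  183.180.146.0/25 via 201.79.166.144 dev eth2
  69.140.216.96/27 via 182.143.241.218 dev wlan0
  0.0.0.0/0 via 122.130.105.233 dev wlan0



Longest prefix match for 74.232.49.81:
  /20 83.71.128.0: no
  /12 74.224.0.0: MATCH
  /25 183.180.146.0: no
  /27 69.140.216.96: no
  /0 0.0.0.0: MATCH
Selected: next-hop 35.177.65.160 via eth1 (matched /12)


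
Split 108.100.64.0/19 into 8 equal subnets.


New prefix = 19 + 3 = 22
Each subnet has 1024 addresses
  108.100.64.0/22
  108.100.68.0/22
  108.100.72.0/22
  108.100.76.0/22
  108.100.80.0/22
  108.100.84.0/22
  108.100.88.0/22
  108.100.92.0/22
Subnets: 108.100.64.0/22, 108.100.68.0/22, 108.100.72.0/22, 108.100.76.0/22, 108.100.80.0/22, 108.100.84.0/22, 108.100.88.0/22, 108.100.92.0/22


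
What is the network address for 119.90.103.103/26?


IP:   01110111.01011010.01100111.01100111
Mask: 11111111.11111111.11111111.11000000
AND operation:
Net:  01110111.01011010.01100111.01000000
Network: 119.90.103.64/26


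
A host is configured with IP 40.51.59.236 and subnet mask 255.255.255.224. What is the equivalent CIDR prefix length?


Binary: 11111111.11111111.11111111.11100000
Count leading 1s
Prefix: /27


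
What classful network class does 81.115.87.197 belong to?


First octet: 81
Binary: 01010001
0xxxxxxx -> Class A (1-126)
Class A, default mask 255.0.0.0 (/8)


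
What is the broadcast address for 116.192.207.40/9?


Network: 116.128.0.0/9
Host bits = 23
Set all host bits to 1:
Broadcast: 116.255.255.255


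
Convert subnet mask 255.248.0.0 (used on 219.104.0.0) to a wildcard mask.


Subnet mask: 255.248.0.0
Wildcard = 255.255.255.255 - subnet mask
255 - 255 = 0
255 - 248 = 7
255 - 0 = 255
255 - 0 = 255
Wildcard: 0.7.255.255


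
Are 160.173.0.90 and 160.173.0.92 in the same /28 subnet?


Mask: 255.255.255.240
160.173.0.90 AND mask = 160.173.0.80
160.173.0.92 AND mask = 160.173.0.80
Yes, same subnet (160.173.0.80)


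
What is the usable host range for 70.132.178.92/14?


Network: 70.132.0.0
Broadcast: 70.135.255.255
First usable = network + 1
Last usable = broadcast - 1
Range: 70.132.0.1 to 70.135.255.254


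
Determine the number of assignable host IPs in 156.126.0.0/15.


Host bits = 32 - 15 = 17
Total addresses = 2^17 = 131072
Usable = total - 2 (network and broadcast)
Usable hosts: 131070


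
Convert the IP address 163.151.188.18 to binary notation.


163 = 10100011
151 = 10010111
188 = 10111100
18 = 00010010
Binary: 10100011.10010111.10111100.00010010


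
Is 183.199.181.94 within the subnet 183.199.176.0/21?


Subnet network: 183.199.176.0
Test IP AND mask: 183.199.176.0
Yes, 183.199.181.94 is in 183.199.176.0/21


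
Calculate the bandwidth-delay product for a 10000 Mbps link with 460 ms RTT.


BDP = bandwidth * RTT
= 10000 Mbps * 460 ms
= 10000 * 1e6 * 460 / 1000 bits
= 4600000000 bits
= 575000000 bytes
= 561523.4375 KB
BDP = 4600000000 bits (575000000 bytes)


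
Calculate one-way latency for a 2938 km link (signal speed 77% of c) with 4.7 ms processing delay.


Speed = 0.77 * 3e5 km/s = 231000 km/s
Propagation delay = 2938 / 231000 = 0.0127 s = 12.7186 ms
Processing delay = 4.7 ms
Total one-way latency = 17.4186 ms


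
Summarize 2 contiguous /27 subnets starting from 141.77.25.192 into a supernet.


Original prefix: /27
Number of subnets: 2 = 2^1
New prefix = 27 - 1 = 26
Supernet: 141.77.25.192/26


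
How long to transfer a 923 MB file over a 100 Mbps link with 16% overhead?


Effective throughput = 100 * (1 - 16/100) = 84 Mbps
File size in Mb = 923 * 8 = 7384 Mb
Time = 7384 / 84
Time = 87.9048 seconds


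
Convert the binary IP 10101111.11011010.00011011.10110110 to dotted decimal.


10101111 = 175
11011010 = 218
00011011 = 27
10110110 = 182
IP: 175.218.27.182


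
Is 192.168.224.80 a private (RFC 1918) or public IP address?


RFC 1918 private ranges:
  10.0.0.0/8 (10.0.0.0 - 10.255.255.255)
  172.16.0.0/12 (172.16.0.0 - 172.31.255.255)
  192.168.0.0/16 (192.168.0.0 - 192.168.255.255)
Private (in 192.168.0.0/16)


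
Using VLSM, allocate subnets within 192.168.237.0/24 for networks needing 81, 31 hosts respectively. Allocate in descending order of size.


81 hosts -> /25 (126 usable): 192.168.237.0/25
31 hosts -> /26 (62 usable): 192.168.237.128/26
Allocation: 192.168.237.0/25 (81 hosts, 126 usable); 192.168.237.128/26 (31 hosts, 62 usable)


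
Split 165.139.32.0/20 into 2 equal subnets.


New prefix = 20 + 1 = 21
Each subnet has 2048 addresses
  165.139.32.0/21
  165.139.40.0/21
Subnets: 165.139.32.0/21, 165.139.40.0/21


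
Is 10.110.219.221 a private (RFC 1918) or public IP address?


RFC 1918 private ranges:
  10.0.0.0/8 (10.0.0.0 - 10.255.255.255)
  172.16.0.0/12 (172.16.0.0 - 172.31.255.255)
  192.168.0.0/16 (192.168.0.0 - 192.168.255.255)
Private (in 10.0.0.0/8)


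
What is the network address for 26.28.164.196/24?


IP:   00011010.00011100.10100100.11000100
Mask: 11111111.11111111.11111111.00000000
AND operation:
Net:  00011010.00011100.10100100.00000000
Network: 26.28.164.0/24


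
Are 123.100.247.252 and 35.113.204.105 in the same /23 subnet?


Mask: 255.255.254.0
123.100.247.252 AND mask = 123.100.246.0
35.113.204.105 AND mask = 35.113.204.0
No, different subnets (123.100.246.0 vs 35.113.204.0)


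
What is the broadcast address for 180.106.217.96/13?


Network: 180.104.0.0/13
Host bits = 19
Set all host bits to 1:
Broadcast: 180.111.255.255


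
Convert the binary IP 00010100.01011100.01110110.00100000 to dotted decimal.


00010100 = 20
01011100 = 92
01110110 = 118
00100000 = 32
IP: 20.92.118.32


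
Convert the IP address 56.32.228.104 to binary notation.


56 = 00111000
32 = 00100000
228 = 11100100
104 = 01101000
Binary: 00111000.00100000.11100100.01101000


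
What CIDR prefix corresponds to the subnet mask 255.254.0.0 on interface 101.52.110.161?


Binary: 11111111.11111110.00000000.00000000
Count leading 1s
Prefix: /15


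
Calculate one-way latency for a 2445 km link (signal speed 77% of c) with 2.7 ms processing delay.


Speed = 0.77 * 3e5 km/s = 231000 km/s
Propagation delay = 2445 / 231000 = 0.0106 s = 10.5844 ms
Processing delay = 2.7 ms
Total one-way latency = 13.2844 ms


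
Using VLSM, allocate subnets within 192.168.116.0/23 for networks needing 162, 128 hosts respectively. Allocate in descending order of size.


162 hosts -> /24 (254 usable): 192.168.116.0/24
128 hosts -> /24 (254 usable): 192.168.117.0/24
Allocation: 192.168.116.0/24 (162 hosts, 254 usable); 192.168.117.0/24 (128 hosts, 254 usable)


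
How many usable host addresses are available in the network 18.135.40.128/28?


Host bits = 32 - 28 = 4
Total addresses = 2^4 = 16
Usable = total - 2 (network and broadcast)
Usable hosts: 14


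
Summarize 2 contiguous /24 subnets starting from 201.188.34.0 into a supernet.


Original prefix: /24
Number of subnets: 2 = 2^1
New prefix = 24 - 1 = 23
Supernet: 201.188.34.0/23


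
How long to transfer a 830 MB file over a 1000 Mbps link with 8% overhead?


Effective throughput = 1000 * (1 - 8/100) = 920 Mbps
File size in Mb = 830 * 8 = 6640 Mb
Time = 6640 / 920
Time = 7.2174 seconds


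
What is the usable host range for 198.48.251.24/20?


Network: 198.48.240.0
Broadcast: 198.48.255.255
First usable = network + 1
Last usable = broadcast - 1
Range: 198.48.240.1 to 198.48.255.254


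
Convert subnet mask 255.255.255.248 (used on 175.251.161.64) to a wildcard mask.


Subnet mask: 255.255.255.248
Wildcard = 255.255.255.255 - subnet mask
255 - 255 = 0
255 - 255 = 0
255 - 255 = 0
255 - 248 = 7
Wildcard: 0.0.0.7


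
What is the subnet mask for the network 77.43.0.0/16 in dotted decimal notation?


/16 means 16 network bits, 16 host bits
Binary: 11111111111111110000000000000000
Mask: 255.255.0.0


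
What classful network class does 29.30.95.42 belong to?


First octet: 29
Binary: 00011101
0xxxxxxx -> Class A (1-126)
Class A, default mask 255.0.0.0 (/8)


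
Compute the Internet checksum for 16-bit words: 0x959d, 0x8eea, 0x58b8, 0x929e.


Sum all words (with carry folding):
+ 0x959d = 0x959d
+ 0x8eea = 0x2488
+ 0x58b8 = 0x7d40
+ 0x929e = 0x0fdf
One's complement: ~0x0fdf
Checksum = 0xf020


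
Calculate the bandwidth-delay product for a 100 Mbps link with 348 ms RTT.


BDP = bandwidth * RTT
= 100 Mbps * 348 ms
= 100 * 1e6 * 348 / 1000 bits
= 34800000 bits
= 4350000 bytes
= 4248.0469 KB
BDP = 34800000 bits (4350000 bytes)


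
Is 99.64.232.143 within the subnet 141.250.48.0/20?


Subnet network: 141.250.48.0
Test IP AND mask: 99.64.224.0
No, 99.64.232.143 is not in 141.250.48.0/20


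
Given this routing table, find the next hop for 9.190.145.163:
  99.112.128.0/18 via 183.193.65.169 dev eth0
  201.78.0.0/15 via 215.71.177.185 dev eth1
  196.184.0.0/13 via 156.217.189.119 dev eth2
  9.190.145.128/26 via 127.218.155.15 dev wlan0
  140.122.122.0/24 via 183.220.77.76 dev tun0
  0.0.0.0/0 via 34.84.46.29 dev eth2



Longest prefix match for 9.190.145.163:
  /18 99.112.128.0: no
  /15 201.78.0.0: no
  /13 196.184.0.0: no
  /26 9.190.145.128: MATCH
  /24 140.122.122.0: no
  /0 0.0.0.0: MATCH
Selected: next-hop 127.218.155.15 via wlan0 (matched /26)


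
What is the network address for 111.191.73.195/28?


IP:   01101111.10111111.01001001.11000011
Mask: 11111111.11111111.11111111.11110000
AND operation:
Net:  01101111.10111111.01001001.11000000
Network: 111.191.73.192/28


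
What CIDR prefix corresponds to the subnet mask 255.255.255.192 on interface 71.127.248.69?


Binary: 11111111.11111111.11111111.11000000
Count leading 1s
Prefix: /26


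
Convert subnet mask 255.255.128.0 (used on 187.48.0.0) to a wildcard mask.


Subnet mask: 255.255.128.0
Wildcard = 255.255.255.255 - subnet mask
255 - 255 = 0
255 - 255 = 0
255 - 128 = 127
255 - 0 = 255
Wildcard: 0.0.127.255


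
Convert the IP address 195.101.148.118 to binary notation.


195 = 11000011
101 = 01100101
148 = 10010100
118 = 01110110
Binary: 11000011.01100101.10010100.01110110


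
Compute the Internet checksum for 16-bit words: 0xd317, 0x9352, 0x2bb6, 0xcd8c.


Sum all words (with carry folding):
+ 0xd317 = 0xd317
+ 0x9352 = 0x666a
+ 0x2bb6 = 0x9220
+ 0xcd8c = 0x5fad
One's complement: ~0x5fad
Checksum = 0xa052


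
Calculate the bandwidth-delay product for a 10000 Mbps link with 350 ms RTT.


BDP = bandwidth * RTT
= 10000 Mbps * 350 ms
= 10000 * 1e6 * 350 / 1000 bits
= 3500000000 bits
= 437500000 bytes
= 427246.0938 KB
BDP = 3500000000 bits (437500000 bytes)


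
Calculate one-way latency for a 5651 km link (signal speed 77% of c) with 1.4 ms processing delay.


Speed = 0.77 * 3e5 km/s = 231000 km/s
Propagation delay = 5651 / 231000 = 0.0245 s = 24.4632 ms
Processing delay = 1.4 ms
Total one-way latency = 25.8632 ms


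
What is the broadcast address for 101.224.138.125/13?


Network: 101.224.0.0/13
Host bits = 19
Set all host bits to 1:
Broadcast: 101.231.255.255


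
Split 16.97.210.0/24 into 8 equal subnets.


New prefix = 24 + 3 = 27
Each subnet has 32 addresses
  16.97.210.0/27
  16.97.210.32/27
  16.97.210.64/27
  16.97.210.96/27
  16.97.210.128/27
  16.97.210.160/27
  16.97.210.192/27
  16.97.210.224/27
Subnets: 16.97.210.0/27, 16.97.210.32/27, 16.97.210.64/27, 16.97.210.96/27, 16.97.210.128/27, 16.97.210.160/27, 16.97.210.192/27, 16.97.210.224/27


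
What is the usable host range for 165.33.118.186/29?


Network: 165.33.118.184
Broadcast: 165.33.118.191
First usable = network + 1
Last usable = broadcast - 1
Range: 165.33.118.185 to 165.33.118.190


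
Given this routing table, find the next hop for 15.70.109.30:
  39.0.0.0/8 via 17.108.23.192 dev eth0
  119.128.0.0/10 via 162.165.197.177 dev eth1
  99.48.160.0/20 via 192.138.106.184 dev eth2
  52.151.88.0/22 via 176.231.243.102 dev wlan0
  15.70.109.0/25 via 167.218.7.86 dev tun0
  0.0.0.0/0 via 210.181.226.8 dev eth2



Longest prefix match for 15.70.109.30:
  /8 39.0.0.0: no
  /10 119.128.0.0: no
  /20 99.48.160.0: no
  /22 52.151.88.0: no
  /25 15.70.109.0: MATCH
  /0 0.0.0.0: MATCH
Selected: next-hop 167.218.7.86 via tun0 (matched /25)


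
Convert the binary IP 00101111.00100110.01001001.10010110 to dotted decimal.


00101111 = 47
00100110 = 38
01001001 = 73
10010110 = 150
IP: 47.38.73.150


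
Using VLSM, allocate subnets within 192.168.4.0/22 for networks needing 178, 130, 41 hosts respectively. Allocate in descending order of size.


178 hosts -> /24 (254 usable): 192.168.4.0/24
130 hosts -> /24 (254 usable): 192.168.5.0/24
41 hosts -> /26 (62 usable): 192.168.6.0/26
Allocation: 192.168.4.0/24 (178 hosts, 254 usable); 192.168.5.0/24 (130 hosts, 254 usable); 192.168.6.0/26 (41 hosts, 62 usable)


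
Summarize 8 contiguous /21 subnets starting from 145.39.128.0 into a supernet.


Original prefix: /21
Number of subnets: 8 = 2^3
New prefix = 21 - 3 = 18
Supernet: 145.39.128.0/18


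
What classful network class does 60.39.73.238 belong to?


First octet: 60
Binary: 00111100
0xxxxxxx -> Class A (1-126)
Class A, default mask 255.0.0.0 (/8)


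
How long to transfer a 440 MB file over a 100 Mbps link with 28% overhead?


Effective throughput = 100 * (1 - 28/100) = 72 Mbps
File size in Mb = 440 * 8 = 3520 Mb
Time = 3520 / 72
Time = 48.8889 seconds


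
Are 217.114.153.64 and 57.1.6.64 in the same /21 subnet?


Mask: 255.255.248.0
217.114.153.64 AND mask = 217.114.152.0
57.1.6.64 AND mask = 57.1.0.0
No, different subnets (217.114.152.0 vs 57.1.0.0)


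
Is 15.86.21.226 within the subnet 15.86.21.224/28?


Subnet network: 15.86.21.224
Test IP AND mask: 15.86.21.224
Yes, 15.86.21.226 is in 15.86.21.224/28


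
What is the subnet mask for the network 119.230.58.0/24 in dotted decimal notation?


/24 means 24 network bits, 8 host bits
Binary: 11111111111111111111111100000000
Mask: 255.255.255.0


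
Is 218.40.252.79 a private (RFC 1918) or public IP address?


RFC 1918 private ranges:
  10.0.0.0/8 (10.0.0.0 - 10.255.255.255)
  172.16.0.0/12 (172.16.0.0 - 172.31.255.255)
  192.168.0.0/16 (192.168.0.0 - 192.168.255.255)
Public (not in any RFC 1918 range)


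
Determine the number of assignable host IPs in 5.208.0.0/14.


Host bits = 32 - 14 = 18
Total addresses = 2^18 = 262144
Usable = total - 2 (network and broadcast)
Usable hosts: 262142


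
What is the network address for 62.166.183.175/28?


IP:   00111110.10100110.10110111.10101111
Mask: 11111111.11111111.11111111.11110000
AND operation:
Net:  00111110.10100110.10110111.10100000
Network: 62.166.183.160/28


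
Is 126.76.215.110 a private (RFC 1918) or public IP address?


RFC 1918 private ranges:
  10.0.0.0/8 (10.0.0.0 - 10.255.255.255)
  172.16.0.0/12 (172.16.0.0 - 172.31.255.255)
  192.168.0.0/16 (192.168.0.0 - 192.168.255.255)
Public (not in any RFC 1918 range)


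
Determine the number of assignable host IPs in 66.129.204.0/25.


Host bits = 32 - 25 = 7
Total addresses = 2^7 = 128
Usable = total - 2 (network and broadcast)
Usable hosts: 126


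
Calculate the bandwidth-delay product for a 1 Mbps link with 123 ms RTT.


BDP = bandwidth * RTT
= 1 Mbps * 123 ms
= 1 * 1e6 * 123 / 1000 bits
= 123000 bits
= 15375 bytes
= 15.0146 KB
BDP = 123000 bits (15375 bytes)


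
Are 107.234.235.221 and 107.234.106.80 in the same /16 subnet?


Mask: 255.255.0.0
107.234.235.221 AND mask = 107.234.0.0
107.234.106.80 AND mask = 107.234.0.0
Yes, same subnet (107.234.0.0)


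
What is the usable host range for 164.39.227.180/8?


Network: 164.0.0.0
Broadcast: 164.255.255.255
First usable = network + 1
Last usable = broadcast - 1
Range: 164.0.0.1 to 164.255.255.254


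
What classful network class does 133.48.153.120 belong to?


First octet: 133
Binary: 10000101
10xxxxxx -> Class B (128-191)
Class B, default mask 255.255.0.0 (/16)


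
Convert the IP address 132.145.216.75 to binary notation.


132 = 10000100
145 = 10010001
216 = 11011000
75 = 01001011
Binary: 10000100.10010001.11011000.01001011


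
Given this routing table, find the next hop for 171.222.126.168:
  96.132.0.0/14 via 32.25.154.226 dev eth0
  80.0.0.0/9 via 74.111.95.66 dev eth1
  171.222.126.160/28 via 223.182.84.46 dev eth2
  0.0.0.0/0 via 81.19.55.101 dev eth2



Longest prefix match for 171.222.126.168:
  /14 96.132.0.0: no
  /9 80.0.0.0: no
  /28 171.222.126.160: MATCH
  /0 0.0.0.0: MATCH
Selected: next-hop 223.182.84.46 via eth2 (matched /28)


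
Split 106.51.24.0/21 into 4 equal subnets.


New prefix = 21 + 2 = 23
Each subnet has 512 addresses
  106.51.24.0/23
  106.51.26.0/23
  106.51.28.0/23
  106.51.30.0/23
Subnets: 106.51.24.0/23, 106.51.26.0/23, 106.51.28.0/23, 106.51.30.0/23


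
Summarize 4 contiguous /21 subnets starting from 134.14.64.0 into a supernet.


Original prefix: /21
Number of subnets: 4 = 2^2
New prefix = 21 - 2 = 19
Supernet: 134.14.64.0/19


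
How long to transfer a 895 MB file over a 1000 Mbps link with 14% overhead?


Effective throughput = 1000 * (1 - 14/100) = 860 Mbps
File size in Mb = 895 * 8 = 7160 Mb
Time = 7160 / 860
Time = 8.3256 seconds


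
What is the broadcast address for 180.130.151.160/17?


Network: 180.130.128.0/17
Host bits = 15
Set all host bits to 1:
Broadcast: 180.130.255.255


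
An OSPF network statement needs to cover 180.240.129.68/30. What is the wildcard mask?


Subnet mask: 255.255.255.252
Wildcard = 255.255.255.255 - subnet mask
255 - 255 = 0
255 - 255 = 0
255 - 255 = 0
255 - 252 = 3
Wildcard: 0.0.0.3


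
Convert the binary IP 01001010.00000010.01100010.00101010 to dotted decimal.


01001010 = 74
00000010 = 2
01100010 = 98
00101010 = 42
IP: 74.2.98.42


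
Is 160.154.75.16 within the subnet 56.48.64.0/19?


Subnet network: 56.48.64.0
Test IP AND mask: 160.154.64.0
No, 160.154.75.16 is not in 56.48.64.0/19


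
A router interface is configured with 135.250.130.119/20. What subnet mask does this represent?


/20 means 20 network bits, 12 host bits
Binary: 11111111111111111111000000000000
Mask: 255.255.240.0


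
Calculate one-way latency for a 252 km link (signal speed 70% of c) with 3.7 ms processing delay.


Speed = 0.7 * 3e5 km/s = 210000 km/s
Propagation delay = 252 / 210000 = 0.0012 s = 1.2 ms
Processing delay = 3.7 ms
Total one-way latency = 4.9 ms


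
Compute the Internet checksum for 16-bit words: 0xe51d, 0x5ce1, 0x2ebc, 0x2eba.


Sum all words (with carry folding):
+ 0xe51d = 0xe51d
+ 0x5ce1 = 0x41ff
+ 0x2ebc = 0x70bb
+ 0x2eba = 0x9f75
One's complement: ~0x9f75
Checksum = 0x608a


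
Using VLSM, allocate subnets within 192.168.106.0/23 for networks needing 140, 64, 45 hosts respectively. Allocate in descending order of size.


140 hosts -> /24 (254 usable): 192.168.106.0/24
64 hosts -> /25 (126 usable): 192.168.107.0/25
45 hosts -> /26 (62 usable): 192.168.107.128/26
Allocation: 192.168.106.0/24 (140 hosts, 254 usable); 192.168.107.0/25 (64 hosts, 126 usable); 192.168.107.128/26 (45 hosts, 62 usable)


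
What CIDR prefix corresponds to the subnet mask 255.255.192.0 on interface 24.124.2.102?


Binary: 11111111.11111111.11000000.00000000
Count leading 1s
Prefix: /18


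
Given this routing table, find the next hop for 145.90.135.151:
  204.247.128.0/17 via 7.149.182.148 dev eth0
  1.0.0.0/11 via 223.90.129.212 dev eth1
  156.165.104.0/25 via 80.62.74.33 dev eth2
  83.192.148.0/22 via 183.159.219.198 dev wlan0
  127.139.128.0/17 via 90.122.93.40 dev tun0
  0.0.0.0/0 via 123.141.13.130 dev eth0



Longest prefix match for 145.90.135.151:
  /17 204.247.128.0: no
  /11 1.0.0.0: no
  /25 156.165.104.0: no
  /22 83.192.148.0: no
  /17 127.139.128.0: no
  /0 0.0.0.0: MATCH
Selected: next-hop 123.141.13.130 via eth0 (matched /0)


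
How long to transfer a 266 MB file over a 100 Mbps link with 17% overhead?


Effective throughput = 100 * (1 - 17/100) = 83 Mbps
File size in Mb = 266 * 8 = 2128 Mb
Time = 2128 / 83
Time = 25.6386 seconds


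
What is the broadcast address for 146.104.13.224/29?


Network: 146.104.13.224/29
Host bits = 3
Set all host bits to 1:
Broadcast: 146.104.13.231


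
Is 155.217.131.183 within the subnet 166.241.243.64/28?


Subnet network: 166.241.243.64
Test IP AND mask: 155.217.131.176
No, 155.217.131.183 is not in 166.241.243.64/28


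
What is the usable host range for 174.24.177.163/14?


Network: 174.24.0.0
Broadcast: 174.27.255.255
First usable = network + 1
Last usable = broadcast - 1
Range: 174.24.0.1 to 174.27.255.254


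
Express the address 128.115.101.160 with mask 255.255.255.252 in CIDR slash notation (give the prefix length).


Binary: 11111111.11111111.11111111.11111100
Count leading 1s
Prefix: /30


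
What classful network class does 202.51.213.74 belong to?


First octet: 202
Binary: 11001010
110xxxxx -> Class C (192-223)
Class C, default mask 255.255.255.0 (/24)


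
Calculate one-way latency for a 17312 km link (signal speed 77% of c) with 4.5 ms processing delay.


Speed = 0.77 * 3e5 km/s = 231000 km/s
Propagation delay = 17312 / 231000 = 0.0749 s = 74.9437 ms
Processing delay = 4.5 ms
Total one-way latency = 79.4437 ms


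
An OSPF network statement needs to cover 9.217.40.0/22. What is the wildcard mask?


Subnet mask: 255.255.252.0
Wildcard = 255.255.255.255 - subnet mask
255 - 255 = 0
255 - 255 = 0
255 - 252 = 3
255 - 0 = 255
Wildcard: 0.0.3.255


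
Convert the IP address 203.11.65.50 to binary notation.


203 = 11001011
11 = 00001011
65 = 01000001
50 = 00110010
Binary: 11001011.00001011.01000001.00110010


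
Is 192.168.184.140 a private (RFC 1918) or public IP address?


RFC 1918 private ranges:
  10.0.0.0/8 (10.0.0.0 - 10.255.255.255)
  172.16.0.0/12 (172.16.0.0 - 172.31.255.255)
  192.168.0.0/16 (192.168.0.0 - 192.168.255.255)
Private (in 192.168.0.0/16)


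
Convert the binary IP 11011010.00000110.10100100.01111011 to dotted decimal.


11011010 = 218
00000110 = 6
10100100 = 164
01111011 = 123
IP: 218.6.164.123


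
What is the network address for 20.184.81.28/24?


IP:   00010100.10111000.01010001.00011100
Mask: 11111111.11111111.11111111.00000000
AND operation:
Net:  00010100.10111000.01010001.00000000
Network: 20.184.81.0/24


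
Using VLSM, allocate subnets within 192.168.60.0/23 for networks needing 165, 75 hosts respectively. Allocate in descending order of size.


165 hosts -> /24 (254 usable): 192.168.60.0/24
75 hosts -> /25 (126 usable): 192.168.61.0/25
Allocation: 192.168.60.0/24 (165 hosts, 254 usable); 192.168.61.0/25 (75 hosts, 126 usable)


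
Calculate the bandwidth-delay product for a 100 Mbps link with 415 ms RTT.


BDP = bandwidth * RTT
= 100 Mbps * 415 ms
= 100 * 1e6 * 415 / 1000 bits
= 41500000 bits
= 5187500 bytes
= 5065.918 KB
BDP = 41500000 bits (5187500 bytes)


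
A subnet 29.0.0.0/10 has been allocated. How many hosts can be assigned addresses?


Host bits = 32 - 10 = 22
Total addresses = 2^22 = 4194304
Usable = total - 2 (network and broadcast)
Usable hosts: 4194302


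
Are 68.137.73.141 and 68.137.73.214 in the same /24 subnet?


Mask: 255.255.255.0
68.137.73.141 AND mask = 68.137.73.0
68.137.73.214 AND mask = 68.137.73.0
Yes, same subnet (68.137.73.0)


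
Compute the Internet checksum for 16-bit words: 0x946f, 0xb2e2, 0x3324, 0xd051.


Sum all words (with carry folding):
+ 0x946f = 0x946f
+ 0xb2e2 = 0x4752
+ 0x3324 = 0x7a76
+ 0xd051 = 0x4ac8
One's complement: ~0x4ac8
Checksum = 0xb537


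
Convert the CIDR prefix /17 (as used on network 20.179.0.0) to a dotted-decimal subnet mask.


/17 means 17 network bits, 15 host bits
Binary: 11111111111111111000000000000000
Mask: 255.255.128.0


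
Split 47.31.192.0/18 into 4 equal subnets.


New prefix = 18 + 2 = 20
Each subnet has 4096 addresses
  47.31.192.0/20
  47.31.208.0/20
  47.31.224.0/20
  47.31.240.0/20
Subnets: 47.31.192.0/20, 47.31.208.0/20, 47.31.224.0/20, 47.31.240.0/20


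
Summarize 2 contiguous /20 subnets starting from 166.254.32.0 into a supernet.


Original prefix: /20
Number of subnets: 2 = 2^1
New prefix = 20 - 1 = 19
Supernet: 166.254.32.0/19


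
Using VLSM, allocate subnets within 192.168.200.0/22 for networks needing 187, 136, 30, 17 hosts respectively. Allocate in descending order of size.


187 hosts -> /24 (254 usable): 192.168.200.0/24
136 hosts -> /24 (254 usable): 192.168.201.0/24
30 hosts -> /27 (30 usable): 192.168.202.0/27
17 hosts -> /27 (30 usable): 192.168.202.32/27
Allocation: 192.168.200.0/24 (187 hosts, 254 usable); 192.168.201.0/24 (136 hosts, 254 usable); 192.168.202.0/27 (30 hosts, 30 usable); 192.168.202.32/27 (17 hosts, 30 usable)
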